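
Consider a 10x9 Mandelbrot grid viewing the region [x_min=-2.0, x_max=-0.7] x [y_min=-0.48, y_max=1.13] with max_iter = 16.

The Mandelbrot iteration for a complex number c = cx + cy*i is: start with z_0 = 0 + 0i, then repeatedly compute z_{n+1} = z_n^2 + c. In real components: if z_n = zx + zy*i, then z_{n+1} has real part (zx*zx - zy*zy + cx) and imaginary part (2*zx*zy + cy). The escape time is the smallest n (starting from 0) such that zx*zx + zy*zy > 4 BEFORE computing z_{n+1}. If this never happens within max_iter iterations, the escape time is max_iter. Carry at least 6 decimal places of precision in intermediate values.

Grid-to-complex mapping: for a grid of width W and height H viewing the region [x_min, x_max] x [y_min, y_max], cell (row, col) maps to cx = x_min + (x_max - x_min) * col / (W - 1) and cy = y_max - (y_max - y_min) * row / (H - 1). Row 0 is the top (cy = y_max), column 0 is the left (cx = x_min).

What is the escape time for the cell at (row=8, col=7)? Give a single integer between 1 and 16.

z_0 = 0 + 0i, c = -0.9889 + -0.4800i
Iter 1: z = -0.9889 + -0.4800i, |z|^2 = 1.2083
Iter 2: z = -0.2414 + 0.4693i, |z|^2 = 0.2785
Iter 3: z = -1.1509 + -0.7066i, |z|^2 = 1.8238
Iter 4: z = -0.1636 + 1.1464i, |z|^2 = 1.3410
Iter 5: z = -2.2764 + -0.8551i, |z|^2 = 5.9130
Escaped at iteration 5

Answer: 5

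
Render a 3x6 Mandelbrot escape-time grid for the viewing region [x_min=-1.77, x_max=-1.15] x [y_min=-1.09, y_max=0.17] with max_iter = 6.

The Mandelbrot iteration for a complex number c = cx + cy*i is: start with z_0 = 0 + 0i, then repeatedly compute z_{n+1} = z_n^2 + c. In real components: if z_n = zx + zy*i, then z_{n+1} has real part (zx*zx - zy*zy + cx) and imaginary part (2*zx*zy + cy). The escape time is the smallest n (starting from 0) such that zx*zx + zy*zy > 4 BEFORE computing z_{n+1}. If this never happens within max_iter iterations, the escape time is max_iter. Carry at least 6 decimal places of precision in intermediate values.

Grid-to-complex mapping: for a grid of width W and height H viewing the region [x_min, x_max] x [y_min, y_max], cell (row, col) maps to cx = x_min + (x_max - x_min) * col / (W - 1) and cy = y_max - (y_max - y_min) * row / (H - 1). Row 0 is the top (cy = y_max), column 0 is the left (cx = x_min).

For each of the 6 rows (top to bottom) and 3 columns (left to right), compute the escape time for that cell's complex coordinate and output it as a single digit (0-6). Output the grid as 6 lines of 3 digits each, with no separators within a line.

(row=0, col=0): c = -1.7700 + 0.1700i → escape time 4
(row=0, col=1): c = -1.4600 + 0.1700i → escape time 6
(row=0, col=2): c = -1.1500 + 0.1700i → escape time 6
(row=1, col=0): c = -1.7700 + -0.0820i → escape time 4
(row=1, col=1): c = -1.4600 + -0.0820i → escape time 6
(row=1, col=2): c = -1.1500 + -0.0820i → escape time 6
(row=2, col=0): c = -1.7700 + -0.3340i → escape time 3
(row=2, col=1): c = -1.4600 + -0.3340i → escape time 5
(row=2, col=2): c = -1.1500 + -0.3340i → escape time 6
(row=3, col=0): c = -1.7700 + -0.5860i → escape time 3
(row=3, col=1): c = -1.4600 + -0.5860i → escape time 3
(row=3, col=2): c = -1.1500 + -0.5860i → escape time 4
(row=4, col=0): c = -1.7700 + -0.8380i → escape time 2
(row=4, col=1): c = -1.4600 + -0.8380i → escape time 3
(row=4, col=2): c = -1.1500 + -0.8380i → escape time 3
(row=5, col=0): c = -1.7700 + -1.0900i → escape time 1
(row=5, col=1): c = -1.4600 + -1.0900i → escape time 2
(row=5, col=2): c = -1.1500 + -1.0900i → escape time 3

Answer: 466
466
356
334
233
123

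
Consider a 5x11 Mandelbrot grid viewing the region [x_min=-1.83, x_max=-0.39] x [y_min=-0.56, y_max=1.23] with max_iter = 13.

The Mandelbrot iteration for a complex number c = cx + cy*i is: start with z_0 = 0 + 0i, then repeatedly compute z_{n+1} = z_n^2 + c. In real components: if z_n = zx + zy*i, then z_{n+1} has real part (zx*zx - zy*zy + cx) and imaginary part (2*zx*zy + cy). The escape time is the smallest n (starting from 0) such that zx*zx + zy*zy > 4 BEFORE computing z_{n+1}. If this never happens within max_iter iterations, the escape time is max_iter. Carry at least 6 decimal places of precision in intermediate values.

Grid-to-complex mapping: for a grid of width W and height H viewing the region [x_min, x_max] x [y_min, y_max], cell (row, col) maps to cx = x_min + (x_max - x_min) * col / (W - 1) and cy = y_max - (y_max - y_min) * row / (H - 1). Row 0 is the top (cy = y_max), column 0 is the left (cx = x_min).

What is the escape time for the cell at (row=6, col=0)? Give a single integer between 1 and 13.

z_0 = 0 + 0i, c = -1.8300 + 0.1560i
Iter 1: z = -1.8300 + 0.1560i, |z|^2 = 3.3732
Iter 2: z = 1.4946 + -0.4150i, |z|^2 = 2.4059
Iter 3: z = 0.2315 + -1.0844i, |z|^2 = 1.2295
Iter 4: z = -2.9522 + -0.3461i, |z|^2 = 8.8356
Escaped at iteration 4

Answer: 4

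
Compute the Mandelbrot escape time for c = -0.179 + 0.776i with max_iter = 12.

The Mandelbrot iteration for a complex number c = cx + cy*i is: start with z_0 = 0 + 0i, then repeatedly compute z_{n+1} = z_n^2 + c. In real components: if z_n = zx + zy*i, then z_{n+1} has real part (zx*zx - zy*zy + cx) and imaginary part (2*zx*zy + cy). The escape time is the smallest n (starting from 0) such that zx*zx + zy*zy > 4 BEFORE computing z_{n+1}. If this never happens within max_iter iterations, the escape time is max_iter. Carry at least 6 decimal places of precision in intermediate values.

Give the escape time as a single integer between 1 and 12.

z_0 = 0 + 0i, c = -0.1790 + 0.7760i
Iter 1: z = -0.1790 + 0.7760i, |z|^2 = 0.6342
Iter 2: z = -0.7491 + 0.4982i, |z|^2 = 0.8094
Iter 3: z = 0.1340 + 0.0296i, |z|^2 = 0.0188
Iter 4: z = -0.1619 + 0.7839i, |z|^2 = 0.6408
Iter 5: z = -0.7673 + 0.5221i, |z|^2 = 0.8614
Iter 6: z = 0.1372 + -0.0253i, |z|^2 = 0.0195
Iter 7: z = -0.1608 + 0.7691i, |z|^2 = 0.6173
Iter 8: z = -0.7446 + 0.5286i, |z|^2 = 0.8339
Iter 9: z = 0.0960 + -0.0112i, |z|^2 = 0.0093
Iter 10: z = -0.1699 + 0.7738i, |z|^2 = 0.6277
Iter 11: z = -0.7490 + 0.5130i, |z|^2 = 0.8241

Answer: 12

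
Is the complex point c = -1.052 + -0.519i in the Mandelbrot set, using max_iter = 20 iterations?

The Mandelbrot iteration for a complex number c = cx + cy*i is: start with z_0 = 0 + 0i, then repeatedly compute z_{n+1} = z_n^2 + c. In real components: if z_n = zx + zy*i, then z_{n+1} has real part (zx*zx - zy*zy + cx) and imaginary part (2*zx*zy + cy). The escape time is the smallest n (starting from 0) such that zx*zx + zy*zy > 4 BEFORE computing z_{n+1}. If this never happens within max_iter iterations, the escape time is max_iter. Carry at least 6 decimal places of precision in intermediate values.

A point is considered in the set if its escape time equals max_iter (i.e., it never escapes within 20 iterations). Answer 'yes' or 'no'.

Answer: no

Derivation:
z_0 = 0 + 0i, c = -1.0520 + -0.5190i
Iter 1: z = -1.0520 + -0.5190i, |z|^2 = 1.3761
Iter 2: z = -0.2147 + 0.5730i, |z|^2 = 0.3744
Iter 3: z = -1.3342 + -0.7650i, |z|^2 = 2.3654
Iter 4: z = 0.1429 + 1.5223i, |z|^2 = 2.3379
Iter 5: z = -3.3490 + -0.0838i, |z|^2 = 11.2231
Escaped at iteration 5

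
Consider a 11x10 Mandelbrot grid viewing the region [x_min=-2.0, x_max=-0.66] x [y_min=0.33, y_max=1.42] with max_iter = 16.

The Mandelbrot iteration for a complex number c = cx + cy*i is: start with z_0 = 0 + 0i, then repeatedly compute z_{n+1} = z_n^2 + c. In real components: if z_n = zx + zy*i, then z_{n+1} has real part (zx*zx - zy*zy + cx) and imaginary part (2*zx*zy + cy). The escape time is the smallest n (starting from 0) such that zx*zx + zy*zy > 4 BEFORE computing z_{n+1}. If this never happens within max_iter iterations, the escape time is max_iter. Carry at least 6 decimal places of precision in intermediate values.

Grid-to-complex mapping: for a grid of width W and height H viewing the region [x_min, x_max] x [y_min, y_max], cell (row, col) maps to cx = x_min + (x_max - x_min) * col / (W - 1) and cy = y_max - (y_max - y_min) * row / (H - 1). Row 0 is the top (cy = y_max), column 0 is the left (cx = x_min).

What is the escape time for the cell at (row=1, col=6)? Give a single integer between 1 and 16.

z_0 = 0 + 0i, c = -1.1960 + 1.2989i
Iter 1: z = -1.1960 + 1.2989i, |z|^2 = 3.1175
Iter 2: z = -1.4527 + -1.8081i, |z|^2 = 5.3794
Escaped at iteration 2

Answer: 2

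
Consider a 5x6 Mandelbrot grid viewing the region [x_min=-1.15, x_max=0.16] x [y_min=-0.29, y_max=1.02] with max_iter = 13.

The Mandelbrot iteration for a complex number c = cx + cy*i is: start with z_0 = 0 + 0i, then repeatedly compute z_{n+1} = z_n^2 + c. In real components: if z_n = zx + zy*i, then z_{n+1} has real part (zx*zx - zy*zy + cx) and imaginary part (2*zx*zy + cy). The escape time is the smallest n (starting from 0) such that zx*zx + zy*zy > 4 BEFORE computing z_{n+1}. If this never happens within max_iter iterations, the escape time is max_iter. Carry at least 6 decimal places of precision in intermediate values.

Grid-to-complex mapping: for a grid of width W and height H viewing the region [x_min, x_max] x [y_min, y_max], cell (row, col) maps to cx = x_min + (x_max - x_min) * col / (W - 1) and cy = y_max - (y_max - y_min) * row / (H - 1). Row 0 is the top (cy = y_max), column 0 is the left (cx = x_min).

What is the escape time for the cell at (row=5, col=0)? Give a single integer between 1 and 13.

z_0 = 0 + 0i, c = -1.1500 + -0.2900i
Iter 1: z = -1.1500 + -0.2900i, |z|^2 = 1.4066
Iter 2: z = 0.0884 + 0.3770i, |z|^2 = 0.1499
Iter 3: z = -1.2843 + -0.2233i, |z|^2 = 1.6993
Iter 4: z = 0.4496 + 0.2837i, |z|^2 = 0.2826
Iter 5: z = -1.0284 + -0.0349i, |z|^2 = 1.0587
Iter 6: z = -0.0937 + -0.2182i, |z|^2 = 0.0564
Iter 7: z = -1.1888 + -0.2491i, |z|^2 = 1.4754
Iter 8: z = 0.2013 + 0.3023i, |z|^2 = 0.1319
Iter 9: z = -1.2009 + -0.1683i, |z|^2 = 1.4705
Iter 10: z = 0.2638 + 0.1143i, |z|^2 = 0.0826
Iter 11: z = -1.0935 + -0.2297i, |z|^2 = 1.2484
Iter 12: z = -0.0071 + 0.2124i, |z|^2 = 0.0452

Answer: 13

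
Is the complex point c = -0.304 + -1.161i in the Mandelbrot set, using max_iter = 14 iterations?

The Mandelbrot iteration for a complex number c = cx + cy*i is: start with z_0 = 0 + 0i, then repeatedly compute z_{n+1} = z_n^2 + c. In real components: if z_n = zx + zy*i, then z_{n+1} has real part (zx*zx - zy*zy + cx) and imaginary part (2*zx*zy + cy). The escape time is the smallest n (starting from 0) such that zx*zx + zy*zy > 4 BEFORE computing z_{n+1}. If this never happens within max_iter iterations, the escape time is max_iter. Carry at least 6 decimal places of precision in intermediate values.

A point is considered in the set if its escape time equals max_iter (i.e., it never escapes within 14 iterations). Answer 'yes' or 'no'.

Answer: no

Derivation:
z_0 = 0 + 0i, c = -0.3040 + -1.1610i
Iter 1: z = -0.3040 + -1.1610i, |z|^2 = 1.4403
Iter 2: z = -1.5595 + -0.4551i, |z|^2 = 2.6392
Iter 3: z = 1.9209 + 0.2585i, |z|^2 = 3.7568
Iter 4: z = 3.3191 + -0.1679i, |z|^2 = 11.0449
Escaped at iteration 4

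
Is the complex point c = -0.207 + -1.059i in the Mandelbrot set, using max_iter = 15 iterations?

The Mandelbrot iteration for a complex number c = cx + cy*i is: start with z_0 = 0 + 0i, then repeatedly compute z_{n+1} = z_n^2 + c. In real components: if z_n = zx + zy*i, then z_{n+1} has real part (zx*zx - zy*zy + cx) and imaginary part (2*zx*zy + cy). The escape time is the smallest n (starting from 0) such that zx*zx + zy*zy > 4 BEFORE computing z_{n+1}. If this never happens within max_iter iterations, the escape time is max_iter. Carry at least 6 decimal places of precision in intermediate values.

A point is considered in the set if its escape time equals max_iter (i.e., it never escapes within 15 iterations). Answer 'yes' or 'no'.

Answer: no

Derivation:
z_0 = 0 + 0i, c = -0.2070 + -1.0590i
Iter 1: z = -0.2070 + -1.0590i, |z|^2 = 1.1643
Iter 2: z = -1.2856 + -0.6206i, |z|^2 = 2.0380
Iter 3: z = 1.0607 + 0.5367i, |z|^2 = 1.4132
Iter 4: z = 0.6302 + 0.0795i, |z|^2 = 0.4034
Iter 5: z = 0.1838 + -0.9588i, |z|^2 = 0.9531
Iter 6: z = -1.0925 + -1.4114i, |z|^2 = 3.1857
Iter 7: z = -1.0055 + 2.0250i, |z|^2 = 5.1115
Escaped at iteration 7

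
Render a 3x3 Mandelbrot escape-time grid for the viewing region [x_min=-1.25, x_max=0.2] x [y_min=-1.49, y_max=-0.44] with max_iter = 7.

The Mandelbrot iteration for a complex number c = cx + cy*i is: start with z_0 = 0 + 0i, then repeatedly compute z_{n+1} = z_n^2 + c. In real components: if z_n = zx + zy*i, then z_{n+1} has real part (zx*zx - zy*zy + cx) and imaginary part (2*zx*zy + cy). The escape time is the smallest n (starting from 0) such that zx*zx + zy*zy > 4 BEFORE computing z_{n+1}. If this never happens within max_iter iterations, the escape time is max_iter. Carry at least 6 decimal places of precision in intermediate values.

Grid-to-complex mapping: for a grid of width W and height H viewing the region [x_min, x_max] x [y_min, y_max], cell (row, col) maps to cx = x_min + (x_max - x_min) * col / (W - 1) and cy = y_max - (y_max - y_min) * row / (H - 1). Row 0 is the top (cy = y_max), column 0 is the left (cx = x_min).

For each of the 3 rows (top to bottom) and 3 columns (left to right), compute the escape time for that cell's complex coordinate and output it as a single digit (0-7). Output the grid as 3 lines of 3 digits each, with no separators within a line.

Answer: 677
344
222

Derivation:
(row=0, col=0): c = -1.2500 + -0.4400i → escape time 6
(row=0, col=1): c = -0.5250 + -0.4400i → escape time 7
(row=0, col=2): c = 0.2000 + -0.4400i → escape time 7
(row=1, col=0): c = -1.2500 + -0.9650i → escape time 3
(row=1, col=1): c = -0.5250 + -0.9650i → escape time 4
(row=1, col=2): c = 0.2000 + -0.9650i → escape time 4
(row=2, col=0): c = -1.2500 + -1.4900i → escape time 2
(row=2, col=1): c = -0.5250 + -1.4900i → escape time 2
(row=2, col=2): c = 0.2000 + -1.4900i → escape time 2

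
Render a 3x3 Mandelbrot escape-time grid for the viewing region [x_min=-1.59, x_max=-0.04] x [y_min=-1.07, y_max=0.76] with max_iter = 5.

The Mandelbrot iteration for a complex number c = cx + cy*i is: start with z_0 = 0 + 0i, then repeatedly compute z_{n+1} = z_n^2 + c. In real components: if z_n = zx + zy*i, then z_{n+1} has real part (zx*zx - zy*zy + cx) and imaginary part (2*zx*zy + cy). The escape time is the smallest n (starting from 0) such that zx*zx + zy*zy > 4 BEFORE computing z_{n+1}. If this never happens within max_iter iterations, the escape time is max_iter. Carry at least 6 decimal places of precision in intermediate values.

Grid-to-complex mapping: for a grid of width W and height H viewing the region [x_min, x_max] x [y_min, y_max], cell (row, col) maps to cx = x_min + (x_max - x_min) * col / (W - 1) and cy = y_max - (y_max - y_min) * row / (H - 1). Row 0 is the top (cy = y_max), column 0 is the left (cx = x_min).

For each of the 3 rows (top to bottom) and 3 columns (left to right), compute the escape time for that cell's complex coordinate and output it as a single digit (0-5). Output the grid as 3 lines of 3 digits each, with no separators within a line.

Answer: 345
555
235

Derivation:
(row=0, col=0): c = -1.5900 + 0.7600i → escape time 3
(row=0, col=1): c = -0.8150 + 0.7600i → escape time 4
(row=0, col=2): c = -0.0400 + 0.7600i → escape time 5
(row=1, col=0): c = -1.5900 + -0.1550i → escape time 5
(row=1, col=1): c = -0.8150 + -0.1550i → escape time 5
(row=1, col=2): c = -0.0400 + -0.1550i → escape time 5
(row=2, col=0): c = -1.5900 + -1.0700i → escape time 2
(row=2, col=1): c = -0.8150 + -1.0700i → escape time 3
(row=2, col=2): c = -0.0400 + -1.0700i → escape time 5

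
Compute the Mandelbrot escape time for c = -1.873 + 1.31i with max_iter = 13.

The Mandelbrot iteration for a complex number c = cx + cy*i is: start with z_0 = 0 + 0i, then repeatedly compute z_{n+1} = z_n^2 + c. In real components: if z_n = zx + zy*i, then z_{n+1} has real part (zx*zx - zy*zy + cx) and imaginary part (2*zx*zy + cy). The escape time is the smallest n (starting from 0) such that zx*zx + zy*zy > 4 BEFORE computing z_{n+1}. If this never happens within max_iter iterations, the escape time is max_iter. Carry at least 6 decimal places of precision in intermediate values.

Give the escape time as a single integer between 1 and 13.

z_0 = 0 + 0i, c = -1.8730 + 1.3100i
Iter 1: z = -1.8730 + 1.3100i, |z|^2 = 5.2242
Escaped at iteration 1

Answer: 1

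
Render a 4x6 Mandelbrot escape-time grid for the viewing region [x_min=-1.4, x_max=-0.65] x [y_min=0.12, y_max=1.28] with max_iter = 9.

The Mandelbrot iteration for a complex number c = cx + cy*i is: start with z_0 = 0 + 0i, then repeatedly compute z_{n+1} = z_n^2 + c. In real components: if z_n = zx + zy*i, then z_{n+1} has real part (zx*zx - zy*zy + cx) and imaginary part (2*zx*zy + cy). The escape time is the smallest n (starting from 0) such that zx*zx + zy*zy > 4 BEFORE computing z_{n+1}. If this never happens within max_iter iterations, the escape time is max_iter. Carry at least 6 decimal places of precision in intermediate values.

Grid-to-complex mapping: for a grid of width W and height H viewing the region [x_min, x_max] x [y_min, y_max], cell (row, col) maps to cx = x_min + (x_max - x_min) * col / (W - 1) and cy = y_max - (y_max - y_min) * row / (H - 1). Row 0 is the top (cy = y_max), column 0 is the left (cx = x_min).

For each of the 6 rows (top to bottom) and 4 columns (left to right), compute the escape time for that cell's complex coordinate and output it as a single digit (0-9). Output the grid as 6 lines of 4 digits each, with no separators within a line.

(row=0, col=0): c = -1.4000 + 1.2800i → escape time 2
(row=0, col=1): c = -1.1500 + 1.2800i → escape time 2
(row=0, col=2): c = -0.9000 + 1.2800i → escape time 2
(row=0, col=3): c = -0.6500 + 1.2800i → escape time 3
(row=1, col=0): c = -1.4000 + 1.0480i → escape time 3
(row=1, col=1): c = -1.1500 + 1.0480i → escape time 3
(row=1, col=2): c = -0.9000 + 1.0480i → escape time 3
(row=1, col=3): c = -0.6500 + 1.0480i → escape time 3
(row=2, col=0): c = -1.4000 + 0.8160i → escape time 3
(row=2, col=1): c = -1.1500 + 0.8160i → escape time 3
(row=2, col=2): c = -0.9000 + 0.8160i → escape time 4
(row=2, col=3): c = -0.6500 + 0.8160i → escape time 4
(row=3, col=0): c = -1.4000 + 0.5840i → escape time 3
(row=3, col=1): c = -1.1500 + 0.5840i → escape time 4
(row=3, col=2): c = -0.9000 + 0.5840i → escape time 5
(row=3, col=3): c = -0.6500 + 0.5840i → escape time 7
(row=4, col=0): c = -1.4000 + 0.3520i → escape time 5
(row=4, col=1): c = -1.1500 + 0.3520i → escape time 8
(row=4, col=2): c = -0.9000 + 0.3520i → escape time 7
(row=4, col=3): c = -0.6500 + 0.3520i → escape time 9
(row=5, col=0): c = -1.4000 + 0.1200i → escape time 9
(row=5, col=1): c = -1.1500 + 0.1200i → escape time 9
(row=5, col=2): c = -0.9000 + 0.1200i → escape time 9
(row=5, col=3): c = -0.6500 + 0.1200i → escape time 9

Answer: 2223
3333
3344
3457
5879
9999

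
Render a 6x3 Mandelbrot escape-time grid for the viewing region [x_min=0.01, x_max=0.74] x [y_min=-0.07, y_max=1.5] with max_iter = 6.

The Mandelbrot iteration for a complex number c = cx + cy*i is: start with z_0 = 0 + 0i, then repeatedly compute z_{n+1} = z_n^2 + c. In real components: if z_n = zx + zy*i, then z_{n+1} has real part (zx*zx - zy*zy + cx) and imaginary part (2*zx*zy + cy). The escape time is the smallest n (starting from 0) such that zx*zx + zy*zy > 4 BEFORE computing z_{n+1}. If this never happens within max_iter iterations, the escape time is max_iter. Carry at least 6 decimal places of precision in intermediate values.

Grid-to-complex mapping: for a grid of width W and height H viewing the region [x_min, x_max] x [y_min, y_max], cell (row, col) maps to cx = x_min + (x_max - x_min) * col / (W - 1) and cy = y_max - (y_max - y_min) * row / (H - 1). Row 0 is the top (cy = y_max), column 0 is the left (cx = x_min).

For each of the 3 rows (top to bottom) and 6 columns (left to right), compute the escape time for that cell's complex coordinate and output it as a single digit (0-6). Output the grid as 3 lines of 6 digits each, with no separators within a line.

Answer: 222222
666433
666643

Derivation:
(row=0, col=0): c = 0.0100 + 1.5000i → escape time 2
(row=0, col=1): c = 0.1560 + 1.5000i → escape time 2
(row=0, col=2): c = 0.3020 + 1.5000i → escape time 2
(row=0, col=3): c = 0.4480 + 1.5000i → escape time 2
(row=0, col=4): c = 0.5940 + 1.5000i → escape time 2
(row=0, col=5): c = 0.7400 + 1.5000i → escape time 2
(row=1, col=0): c = 0.0100 + 0.7150i → escape time 6
(row=1, col=1): c = 0.1560 + 0.7150i → escape time 6
(row=1, col=2): c = 0.3020 + 0.7150i → escape time 6
(row=1, col=3): c = 0.4480 + 0.7150i → escape time 4
(row=1, col=4): c = 0.5940 + 0.7150i → escape time 3
(row=1, col=5): c = 0.7400 + 0.7150i → escape time 3
(row=2, col=0): c = 0.0100 + -0.0700i → escape time 6
(row=2, col=1): c = 0.1560 + -0.0700i → escape time 6
(row=2, col=2): c = 0.3020 + -0.0700i → escape time 6
(row=2, col=3): c = 0.4480 + -0.0700i → escape time 6
(row=2, col=4): c = 0.5940 + -0.0700i → escape time 4
(row=2, col=5): c = 0.7400 + -0.0700i → escape time 3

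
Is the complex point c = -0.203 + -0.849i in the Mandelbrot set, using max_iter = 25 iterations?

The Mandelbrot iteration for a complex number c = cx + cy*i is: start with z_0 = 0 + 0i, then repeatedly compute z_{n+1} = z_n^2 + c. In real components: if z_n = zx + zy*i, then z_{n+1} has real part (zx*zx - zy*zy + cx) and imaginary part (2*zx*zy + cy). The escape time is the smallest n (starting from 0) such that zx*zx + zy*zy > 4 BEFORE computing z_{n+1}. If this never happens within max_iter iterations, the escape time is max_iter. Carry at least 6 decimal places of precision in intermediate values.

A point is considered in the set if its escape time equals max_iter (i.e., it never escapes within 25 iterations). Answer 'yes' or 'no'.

Answer: no

Derivation:
z_0 = 0 + 0i, c = -0.2030 + -0.8490i
Iter 1: z = -0.2030 + -0.8490i, |z|^2 = 0.7620
Iter 2: z = -0.8826 + -0.5043i, |z|^2 = 1.0333
Iter 3: z = 0.3216 + 0.0412i, |z|^2 = 0.1052
Iter 4: z = -0.1012 + -0.8225i, |z|^2 = 0.6868
Iter 5: z = -0.8693 + -0.6825i, |z|^2 = 1.2214
Iter 6: z = 0.0869 + 0.3375i, |z|^2 = 0.1214
Iter 7: z = -0.3093 + -0.7904i, |z|^2 = 0.7204
Iter 8: z = -0.7320 + -0.3600i, |z|^2 = 0.6654
Iter 9: z = 0.2032 + -0.3219i, |z|^2 = 0.1449
Iter 10: z = -0.2653 + -0.9798i, |z|^2 = 1.0305
Iter 11: z = -1.0927 + -0.3290i, |z|^2 = 1.3022
Iter 12: z = 0.8827 + -0.1300i, |z|^2 = 0.7961
Iter 13: z = 0.5593 + -1.0785i, |z|^2 = 1.4759
Iter 14: z = -1.0533 + -2.0554i, |z|^2 = 5.3340
Escaped at iteration 14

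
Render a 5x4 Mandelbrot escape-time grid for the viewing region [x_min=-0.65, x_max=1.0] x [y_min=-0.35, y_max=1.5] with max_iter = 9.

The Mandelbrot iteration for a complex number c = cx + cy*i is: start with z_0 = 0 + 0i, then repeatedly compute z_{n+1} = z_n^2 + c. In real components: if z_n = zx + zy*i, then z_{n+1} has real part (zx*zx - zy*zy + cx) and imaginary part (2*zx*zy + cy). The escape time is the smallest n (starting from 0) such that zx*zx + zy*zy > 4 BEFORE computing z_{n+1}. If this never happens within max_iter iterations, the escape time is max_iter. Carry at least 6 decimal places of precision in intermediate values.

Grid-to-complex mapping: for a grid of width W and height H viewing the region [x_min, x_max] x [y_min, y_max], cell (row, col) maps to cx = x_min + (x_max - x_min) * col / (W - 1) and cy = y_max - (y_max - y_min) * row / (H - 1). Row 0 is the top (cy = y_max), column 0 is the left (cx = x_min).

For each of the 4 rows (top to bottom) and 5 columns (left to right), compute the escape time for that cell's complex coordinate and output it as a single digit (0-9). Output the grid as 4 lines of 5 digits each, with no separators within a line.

Answer: 22222
49532
99942
99942

Derivation:
(row=0, col=0): c = -0.6500 + 1.5000i → escape time 2
(row=0, col=1): c = -0.2375 + 1.5000i → escape time 2
(row=0, col=2): c = 0.1750 + 1.5000i → escape time 2
(row=0, col=3): c = 0.5875 + 1.5000i → escape time 2
(row=0, col=4): c = 1.0000 + 1.5000i → escape time 2
(row=1, col=0): c = -0.6500 + 0.8833i → escape time 4
(row=1, col=1): c = -0.2375 + 0.8833i → escape time 9
(row=1, col=2): c = 0.1750 + 0.8833i → escape time 5
(row=1, col=3): c = 0.5875 + 0.8833i → escape time 3
(row=1, col=4): c = 1.0000 + 0.8833i → escape time 2
(row=2, col=0): c = -0.6500 + 0.2667i → escape time 9
(row=2, col=1): c = -0.2375 + 0.2667i → escape time 9
(row=2, col=2): c = 0.1750 + 0.2667i → escape time 9
(row=2, col=3): c = 0.5875 + 0.2667i → escape time 4
(row=2, col=4): c = 1.0000 + 0.2667i → escape time 2
(row=3, col=0): c = -0.6500 + -0.3500i → escape time 9
(row=3, col=1): c = -0.2375 + -0.3500i → escape time 9
(row=3, col=2): c = 0.1750 + -0.3500i → escape time 9
(row=3, col=3): c = 0.5875 + -0.3500i → escape time 4
(row=3, col=4): c = 1.0000 + -0.3500i → escape time 2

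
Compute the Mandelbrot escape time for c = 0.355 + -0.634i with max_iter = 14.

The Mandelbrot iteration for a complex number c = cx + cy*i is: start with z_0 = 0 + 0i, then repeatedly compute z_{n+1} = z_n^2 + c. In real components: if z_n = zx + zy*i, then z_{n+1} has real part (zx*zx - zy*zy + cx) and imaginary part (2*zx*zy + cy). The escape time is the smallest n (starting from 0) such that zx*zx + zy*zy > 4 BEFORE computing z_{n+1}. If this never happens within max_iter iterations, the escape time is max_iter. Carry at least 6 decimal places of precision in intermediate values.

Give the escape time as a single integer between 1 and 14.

z_0 = 0 + 0i, c = 0.3550 + -0.6340i
Iter 1: z = 0.3550 + -0.6340i, |z|^2 = 0.5280
Iter 2: z = 0.0791 + -1.0841i, |z|^2 = 1.1816
Iter 3: z = -0.8141 + -0.8054i, |z|^2 = 1.3115
Iter 4: z = 0.3690 + 0.6774i, |z|^2 = 0.5951
Iter 5: z = 0.0323 + -0.1340i, |z|^2 = 0.0190
Iter 6: z = 0.3381 + -0.6426i, |z|^2 = 0.5273
Iter 7: z = 0.0563 + -1.0685i, |z|^2 = 1.1449
Iter 8: z = -0.7836 + -0.7543i, |z|^2 = 1.1830
Iter 9: z = 0.4000 + 0.5482i, |z|^2 = 0.4605
Iter 10: z = 0.2145 + -0.1954i, |z|^2 = 0.0842
Iter 11: z = 0.3628 + -0.7178i, |z|^2 = 0.6469
Iter 12: z = -0.0287 + -1.1549i, |z|^2 = 1.3346
Iter 13: z = -0.9780 + -0.5678i, |z|^2 = 1.2788

Answer: 14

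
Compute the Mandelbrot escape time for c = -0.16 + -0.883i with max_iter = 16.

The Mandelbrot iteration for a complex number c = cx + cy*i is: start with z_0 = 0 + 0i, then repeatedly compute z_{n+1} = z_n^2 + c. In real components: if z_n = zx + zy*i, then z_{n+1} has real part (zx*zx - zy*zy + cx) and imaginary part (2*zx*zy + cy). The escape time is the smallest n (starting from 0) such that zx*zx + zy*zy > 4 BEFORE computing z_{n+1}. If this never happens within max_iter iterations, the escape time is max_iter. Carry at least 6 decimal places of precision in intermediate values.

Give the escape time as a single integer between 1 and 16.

z_0 = 0 + 0i, c = -0.1600 + -0.8830i
Iter 1: z = -0.1600 + -0.8830i, |z|^2 = 0.8053
Iter 2: z = -0.9141 + -0.6004i, |z|^2 = 1.1961
Iter 3: z = 0.3150 + 0.2147i, |z|^2 = 0.1453
Iter 4: z = -0.1069 + -0.7477i, |z|^2 = 0.5705
Iter 5: z = -0.7077 + -0.7232i, |z|^2 = 1.0238
Iter 6: z = -0.1822 + 0.1406i, |z|^2 = 0.0530
Iter 7: z = -0.1466 + -0.9342i, |z|^2 = 0.8943
Iter 8: z = -1.0113 + -0.6092i, |z|^2 = 1.3938
Iter 9: z = 0.4917 + 0.3491i, |z|^2 = 0.3636
Iter 10: z = -0.0402 + -0.5397i, |z|^2 = 0.2929
Iter 11: z = -0.4497 + -0.8397i, |z|^2 = 0.9072
Iter 12: z = -0.6628 + -0.1279i, |z|^2 = 0.4557
Iter 13: z = 0.2630 + -0.7135i, |z|^2 = 0.5782
Iter 14: z = -0.5999 + -1.2583i, |z|^2 = 1.9430
Iter 15: z = -1.3834 + 0.6265i, |z|^2 = 2.3063

Answer: 16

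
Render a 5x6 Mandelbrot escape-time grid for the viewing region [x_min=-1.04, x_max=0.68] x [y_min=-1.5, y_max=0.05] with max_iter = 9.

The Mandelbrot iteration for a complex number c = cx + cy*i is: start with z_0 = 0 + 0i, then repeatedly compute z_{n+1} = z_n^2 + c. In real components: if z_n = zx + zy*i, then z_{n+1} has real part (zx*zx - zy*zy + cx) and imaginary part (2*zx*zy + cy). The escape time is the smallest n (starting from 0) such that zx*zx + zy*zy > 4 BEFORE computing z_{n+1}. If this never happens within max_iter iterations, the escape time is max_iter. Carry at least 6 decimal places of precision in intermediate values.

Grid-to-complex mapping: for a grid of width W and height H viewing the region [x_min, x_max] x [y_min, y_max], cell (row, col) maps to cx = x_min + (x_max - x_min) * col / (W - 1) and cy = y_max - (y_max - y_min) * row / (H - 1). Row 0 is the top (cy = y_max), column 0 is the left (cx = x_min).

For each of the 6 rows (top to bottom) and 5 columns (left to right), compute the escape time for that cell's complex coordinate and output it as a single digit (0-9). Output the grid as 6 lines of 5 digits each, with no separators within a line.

Answer: 99994
99993
59993
34942
33322
22222

Derivation:
(row=0, col=0): c = -1.0400 + 0.0500i → escape time 9
(row=0, col=1): c = -0.6100 + 0.0500i → escape time 9
(row=0, col=2): c = -0.1800 + 0.0500i → escape time 9
(row=0, col=3): c = 0.2500 + 0.0500i → escape time 9
(row=0, col=4): c = 0.6800 + 0.0500i → escape time 4
(row=1, col=0): c = -1.0400 + -0.2600i → escape time 9
(row=1, col=1): c = -0.6100 + -0.2600i → escape time 9
(row=1, col=2): c = -0.1800 + -0.2600i → escape time 9
(row=1, col=3): c = 0.2500 + -0.2600i → escape time 9
(row=1, col=4): c = 0.6800 + -0.2600i → escape time 3
(row=2, col=0): c = -1.0400 + -0.5700i → escape time 5
(row=2, col=1): c = -0.6100 + -0.5700i → escape time 9
(row=2, col=2): c = -0.1800 + -0.5700i → escape time 9
(row=2, col=3): c = 0.2500 + -0.5700i → escape time 9
(row=2, col=4): c = 0.6800 + -0.5700i → escape time 3
(row=3, col=0): c = -1.0400 + -0.8800i → escape time 3
(row=3, col=1): c = -0.6100 + -0.8800i → escape time 4
(row=3, col=2): c = -0.1800 + -0.8800i → escape time 9
(row=3, col=3): c = 0.2500 + -0.8800i → escape time 4
(row=3, col=4): c = 0.6800 + -0.8800i → escape time 2
(row=4, col=0): c = -1.0400 + -1.1900i → escape time 3
(row=4, col=1): c = -0.6100 + -1.1900i → escape time 3
(row=4, col=2): c = -0.1800 + -1.1900i → escape time 3
(row=4, col=3): c = 0.2500 + -1.1900i → escape time 2
(row=4, col=4): c = 0.6800 + -1.1900i → escape time 2
(row=5, col=0): c = -1.0400 + -1.5000i → escape time 2
(row=5, col=1): c = -0.6100 + -1.5000i → escape time 2
(row=5, col=2): c = -0.1800 + -1.5000i → escape time 2
(row=5, col=3): c = 0.2500 + -1.5000i → escape time 2
(row=5, col=4): c = 0.6800 + -1.5000i → escape time 2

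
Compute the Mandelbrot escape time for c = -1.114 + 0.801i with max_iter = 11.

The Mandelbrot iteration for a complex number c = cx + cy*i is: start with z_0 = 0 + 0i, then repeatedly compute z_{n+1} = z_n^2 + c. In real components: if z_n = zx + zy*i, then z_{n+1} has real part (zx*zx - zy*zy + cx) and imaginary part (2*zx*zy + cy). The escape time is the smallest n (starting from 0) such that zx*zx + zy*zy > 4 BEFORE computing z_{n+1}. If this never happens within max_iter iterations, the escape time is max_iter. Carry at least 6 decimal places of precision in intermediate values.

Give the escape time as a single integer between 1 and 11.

Answer: 3

Derivation:
z_0 = 0 + 0i, c = -1.1140 + 0.8010i
Iter 1: z = -1.1140 + 0.8010i, |z|^2 = 1.8826
Iter 2: z = -0.5146 + -0.9836i, |z|^2 = 1.2323
Iter 3: z = -1.8167 + 1.8134i, |z|^2 = 6.5887
Escaped at iteration 3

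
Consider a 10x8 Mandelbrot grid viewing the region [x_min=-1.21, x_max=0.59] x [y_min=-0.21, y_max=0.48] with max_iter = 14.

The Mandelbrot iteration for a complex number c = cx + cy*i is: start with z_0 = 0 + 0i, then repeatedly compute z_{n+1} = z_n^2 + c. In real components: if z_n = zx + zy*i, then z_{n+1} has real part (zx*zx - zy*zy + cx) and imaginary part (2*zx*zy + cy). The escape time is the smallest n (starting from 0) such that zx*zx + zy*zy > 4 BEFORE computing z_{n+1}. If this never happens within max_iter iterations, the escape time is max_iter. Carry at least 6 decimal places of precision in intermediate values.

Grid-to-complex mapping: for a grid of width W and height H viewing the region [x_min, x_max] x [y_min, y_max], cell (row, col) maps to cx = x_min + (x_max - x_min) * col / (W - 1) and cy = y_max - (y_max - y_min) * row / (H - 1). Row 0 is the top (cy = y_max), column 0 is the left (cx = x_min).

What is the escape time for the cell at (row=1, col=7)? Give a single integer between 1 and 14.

z_0 = 0 + 0i, c = 0.1900 + 0.3814i
Iter 1: z = 0.1900 + 0.3814i, |z|^2 = 0.1816
Iter 2: z = 0.0806 + 0.5264i, |z|^2 = 0.2836
Iter 3: z = -0.0806 + 0.4663i, |z|^2 = 0.2239
Iter 4: z = -0.0209 + 0.3063i, |z|^2 = 0.0943
Iter 5: z = 0.0966 + 0.3686i, |z|^2 = 0.1452
Iter 6: z = 0.0635 + 0.4527i, |z|^2 = 0.2089
Iter 7: z = -0.0109 + 0.4389i, |z|^2 = 0.1927
Iter 8: z = -0.0025 + 0.3719i, |z|^2 = 0.1383
Iter 9: z = 0.0517 + 0.3796i, |z|^2 = 0.1467
Iter 10: z = 0.0486 + 0.4207i, |z|^2 = 0.1793
Iter 11: z = 0.0154 + 0.4223i, |z|^2 = 0.1786
Iter 12: z = 0.0119 + 0.3944i, |z|^2 = 0.1557
Iter 13: z = 0.0346 + 0.3908i, |z|^2 = 0.1539

Answer: 14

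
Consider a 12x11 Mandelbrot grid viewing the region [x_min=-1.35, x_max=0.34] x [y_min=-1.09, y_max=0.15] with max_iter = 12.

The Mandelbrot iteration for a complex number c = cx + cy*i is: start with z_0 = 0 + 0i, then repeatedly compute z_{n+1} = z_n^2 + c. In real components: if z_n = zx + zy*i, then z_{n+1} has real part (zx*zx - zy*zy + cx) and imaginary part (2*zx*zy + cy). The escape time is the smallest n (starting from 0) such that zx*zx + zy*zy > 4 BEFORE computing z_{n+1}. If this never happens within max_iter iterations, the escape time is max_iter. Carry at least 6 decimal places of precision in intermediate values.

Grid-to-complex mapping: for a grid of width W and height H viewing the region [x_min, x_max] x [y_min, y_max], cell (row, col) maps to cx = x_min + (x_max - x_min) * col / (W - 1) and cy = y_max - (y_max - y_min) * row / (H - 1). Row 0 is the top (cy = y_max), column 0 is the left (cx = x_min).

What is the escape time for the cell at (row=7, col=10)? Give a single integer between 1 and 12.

z_0 = 0 + 0i, c = 0.1864 + -0.7180i
Iter 1: z = 0.1864 + -0.7180i, |z|^2 = 0.5503
Iter 2: z = -0.2944 + -0.9856i, |z|^2 = 1.0581
Iter 3: z = -0.6984 + -0.1376i, |z|^2 = 0.5067
Iter 4: z = 0.6552 + -0.5258i, |z|^2 = 0.7057
Iter 5: z = 0.3392 + -1.4070i, |z|^2 = 2.0946
Iter 6: z = -1.6782 + -1.6724i, |z|^2 = 5.6131
Escaped at iteration 6

Answer: 6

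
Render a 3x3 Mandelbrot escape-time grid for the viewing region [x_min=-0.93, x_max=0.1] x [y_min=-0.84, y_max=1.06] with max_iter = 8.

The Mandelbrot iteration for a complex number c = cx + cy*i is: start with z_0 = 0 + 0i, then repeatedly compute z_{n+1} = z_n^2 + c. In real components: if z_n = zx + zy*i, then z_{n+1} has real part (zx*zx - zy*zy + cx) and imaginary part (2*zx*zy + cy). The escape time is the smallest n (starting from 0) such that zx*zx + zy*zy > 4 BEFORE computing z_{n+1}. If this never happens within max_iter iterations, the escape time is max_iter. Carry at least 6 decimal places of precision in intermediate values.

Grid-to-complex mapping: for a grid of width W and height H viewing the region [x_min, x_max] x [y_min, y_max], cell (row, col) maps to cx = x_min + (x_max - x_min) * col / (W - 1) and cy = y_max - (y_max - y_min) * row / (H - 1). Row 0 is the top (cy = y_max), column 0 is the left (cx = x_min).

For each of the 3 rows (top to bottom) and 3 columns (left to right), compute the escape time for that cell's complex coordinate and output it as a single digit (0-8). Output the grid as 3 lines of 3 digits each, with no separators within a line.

Answer: 344
888
355

Derivation:
(row=0, col=0): c = -0.9300 + 1.0600i → escape time 3
(row=0, col=1): c = -0.4150 + 1.0600i → escape time 4
(row=0, col=2): c = 0.1000 + 1.0600i → escape time 4
(row=1, col=0): c = -0.9300 + 0.1100i → escape time 8
(row=1, col=1): c = -0.4150 + 0.1100i → escape time 8
(row=1, col=2): c = 0.1000 + 0.1100i → escape time 8
(row=2, col=0): c = -0.9300 + -0.8400i → escape time 3
(row=2, col=1): c = -0.4150 + -0.8400i → escape time 5
(row=2, col=2): c = 0.1000 + -0.8400i → escape time 5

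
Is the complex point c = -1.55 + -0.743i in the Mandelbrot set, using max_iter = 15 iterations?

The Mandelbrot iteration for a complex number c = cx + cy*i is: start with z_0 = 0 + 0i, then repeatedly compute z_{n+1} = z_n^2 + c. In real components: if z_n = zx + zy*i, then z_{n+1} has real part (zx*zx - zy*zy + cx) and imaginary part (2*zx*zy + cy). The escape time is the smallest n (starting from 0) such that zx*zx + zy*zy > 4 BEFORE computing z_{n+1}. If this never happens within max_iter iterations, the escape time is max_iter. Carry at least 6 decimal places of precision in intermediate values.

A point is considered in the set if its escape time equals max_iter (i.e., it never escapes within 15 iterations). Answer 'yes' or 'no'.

Answer: no

Derivation:
z_0 = 0 + 0i, c = -1.5500 + -0.7430i
Iter 1: z = -1.5500 + -0.7430i, |z|^2 = 2.9545
Iter 2: z = 0.3005 + 1.5603i, |z|^2 = 2.5248
Iter 3: z = -3.8943 + 0.1946i, |z|^2 = 15.2032
Escaped at iteration 3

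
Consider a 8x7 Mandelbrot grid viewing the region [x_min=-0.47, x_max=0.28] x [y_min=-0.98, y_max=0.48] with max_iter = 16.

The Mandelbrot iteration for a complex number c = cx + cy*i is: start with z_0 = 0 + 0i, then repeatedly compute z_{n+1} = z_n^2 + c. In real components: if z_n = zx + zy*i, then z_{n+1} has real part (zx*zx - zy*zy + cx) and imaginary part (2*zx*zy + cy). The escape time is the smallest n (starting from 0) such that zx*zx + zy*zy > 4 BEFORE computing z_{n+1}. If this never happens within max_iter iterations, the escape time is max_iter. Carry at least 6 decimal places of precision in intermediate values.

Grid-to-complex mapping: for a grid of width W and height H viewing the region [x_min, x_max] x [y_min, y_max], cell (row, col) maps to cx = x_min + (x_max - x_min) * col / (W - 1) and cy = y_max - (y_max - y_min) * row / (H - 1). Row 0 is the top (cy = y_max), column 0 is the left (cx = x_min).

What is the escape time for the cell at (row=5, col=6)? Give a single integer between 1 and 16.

z_0 = 0 + 0i, c = 0.1729 + -0.7367i
Iter 1: z = 0.1729 + -0.7367i, |z|^2 = 0.5726
Iter 2: z = -0.3399 + -0.9913i, |z|^2 = 1.0983
Iter 3: z = -0.6943 + -0.0627i, |z|^2 = 0.4860
Iter 4: z = 0.6510 + -0.6496i, |z|^2 = 0.8459
Iter 5: z = 0.1747 + -1.5825i, |z|^2 = 2.5350
Iter 6: z = -2.3011 + -1.2896i, |z|^2 = 6.9580
Escaped at iteration 6

Answer: 6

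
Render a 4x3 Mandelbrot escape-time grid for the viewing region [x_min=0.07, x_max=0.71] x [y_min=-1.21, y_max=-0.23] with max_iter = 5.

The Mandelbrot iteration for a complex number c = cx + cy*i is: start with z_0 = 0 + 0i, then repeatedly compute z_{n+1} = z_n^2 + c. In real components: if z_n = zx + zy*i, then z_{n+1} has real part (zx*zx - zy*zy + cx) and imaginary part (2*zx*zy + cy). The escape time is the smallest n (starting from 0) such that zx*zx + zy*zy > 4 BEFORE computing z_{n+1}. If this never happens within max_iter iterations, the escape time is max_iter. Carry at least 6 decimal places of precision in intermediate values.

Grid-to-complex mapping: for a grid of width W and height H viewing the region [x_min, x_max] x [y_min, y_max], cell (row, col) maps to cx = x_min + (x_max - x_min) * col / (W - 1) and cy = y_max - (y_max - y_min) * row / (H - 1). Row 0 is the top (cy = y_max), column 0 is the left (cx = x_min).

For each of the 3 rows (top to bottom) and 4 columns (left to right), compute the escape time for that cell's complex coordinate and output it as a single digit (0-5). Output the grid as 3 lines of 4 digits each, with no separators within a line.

Answer: 5553
5533
3222

Derivation:
(row=0, col=0): c = 0.0700 + -0.2300i → escape time 5
(row=0, col=1): c = 0.2833 + -0.2300i → escape time 5
(row=0, col=2): c = 0.4967 + -0.2300i → escape time 5
(row=0, col=3): c = 0.7100 + -0.2300i → escape time 3
(row=1, col=0): c = 0.0700 + -0.7200i → escape time 5
(row=1, col=1): c = 0.2833 + -0.7200i → escape time 5
(row=1, col=2): c = 0.4967 + -0.7200i → escape time 3
(row=1, col=3): c = 0.7100 + -0.7200i → escape time 3
(row=2, col=0): c = 0.0700 + -1.2100i → escape time 3
(row=2, col=1): c = 0.2833 + -1.2100i → escape time 2
(row=2, col=2): c = 0.4967 + -1.2100i → escape time 2
(row=2, col=3): c = 0.7100 + -1.2100i → escape time 2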